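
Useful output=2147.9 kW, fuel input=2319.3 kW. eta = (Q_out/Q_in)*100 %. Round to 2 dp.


eta = (2147.9/2319.3)*100 = 92.61 %

92.61 %


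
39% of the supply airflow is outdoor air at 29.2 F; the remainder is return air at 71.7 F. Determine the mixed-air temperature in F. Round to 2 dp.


T_mix = 0.39*29.2 + 0.61*71.7 = 55.13 F

55.13 F


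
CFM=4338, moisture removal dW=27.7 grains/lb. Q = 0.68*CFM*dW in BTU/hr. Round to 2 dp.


Q = 0.68 * 4338 * 27.7 = 81710.57 BTU/hr

81710.57 BTU/hr


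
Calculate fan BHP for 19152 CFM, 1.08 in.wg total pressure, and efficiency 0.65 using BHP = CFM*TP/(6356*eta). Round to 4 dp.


BHP = 19152 * 1.08 / (6356 * 0.65) = 5.0066 hp

5.0066 hp


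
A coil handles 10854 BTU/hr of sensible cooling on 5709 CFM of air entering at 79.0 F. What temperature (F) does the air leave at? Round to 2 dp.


dT = 10854/(1.08*5709) = 1.7604
T_leave = 79.0 - 1.7604 = 77.24 F

77.24 F


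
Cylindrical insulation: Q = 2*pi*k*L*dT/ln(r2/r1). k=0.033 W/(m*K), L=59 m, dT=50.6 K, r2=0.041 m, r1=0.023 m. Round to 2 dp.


Q = 2*pi*0.033*59*50.6/ln(0.041/0.023) = 1070.80 W

1070.80 W


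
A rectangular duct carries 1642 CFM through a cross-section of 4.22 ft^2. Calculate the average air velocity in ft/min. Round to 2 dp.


V = 1642 / 4.22 = 389.10 ft/min

389.10 ft/min


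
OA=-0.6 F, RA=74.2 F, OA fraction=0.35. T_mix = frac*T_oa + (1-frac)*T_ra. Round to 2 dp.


T_mix = 0.35*(-0.6) + 0.65*74.2 = 48.02 F

48.02 F


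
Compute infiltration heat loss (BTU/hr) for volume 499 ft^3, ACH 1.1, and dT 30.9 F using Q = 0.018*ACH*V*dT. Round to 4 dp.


Q = 0.018 * 1.1 * 499 * 30.9 = 305.2982 BTU/hr

305.2982 BTU/hr


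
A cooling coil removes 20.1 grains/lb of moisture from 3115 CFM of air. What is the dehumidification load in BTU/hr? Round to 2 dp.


Q = 0.68 * 3115 * 20.1 = 42575.82 BTU/hr

42575.82 BTU/hr


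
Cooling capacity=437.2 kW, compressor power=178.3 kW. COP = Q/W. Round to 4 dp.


COP = 437.2 / 178.3 = 2.4520

2.4520


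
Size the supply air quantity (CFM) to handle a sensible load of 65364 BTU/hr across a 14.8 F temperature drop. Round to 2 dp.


CFM = 65364 / (1.08 * 14.8) = 4089.34

4089.34 CFM


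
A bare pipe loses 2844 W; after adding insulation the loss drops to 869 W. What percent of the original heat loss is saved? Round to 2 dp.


Savings = ((2844-869)/2844)*100 = 69.44 %

69.44 %


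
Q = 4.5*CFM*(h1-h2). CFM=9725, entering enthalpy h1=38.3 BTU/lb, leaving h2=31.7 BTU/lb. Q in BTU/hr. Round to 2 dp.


Q = 4.5 * 9725 * (38.3 - 31.7) = 288832.50 BTU/hr

288832.50 BTU/hr


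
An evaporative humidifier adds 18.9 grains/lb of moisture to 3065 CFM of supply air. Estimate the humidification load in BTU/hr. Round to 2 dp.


Q = 0.68 * 3065 * 18.9 = 39391.38 BTU/hr

39391.38 BTU/hr


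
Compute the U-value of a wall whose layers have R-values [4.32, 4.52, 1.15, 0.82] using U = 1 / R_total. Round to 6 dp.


R_total = 4.32 + 4.52 + 1.15 + 0.82 = 10.81
U = 1/10.81 = 0.092507

0.092507


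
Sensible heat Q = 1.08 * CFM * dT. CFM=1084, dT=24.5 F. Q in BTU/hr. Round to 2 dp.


Q = 1.08 * 1084 * 24.5 = 28682.64 BTU/hr

28682.64 BTU/hr


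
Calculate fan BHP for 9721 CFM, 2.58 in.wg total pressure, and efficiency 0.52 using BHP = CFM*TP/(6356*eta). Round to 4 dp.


BHP = 9721 * 2.58 / (6356 * 0.52) = 7.5883 hp

7.5883 hp


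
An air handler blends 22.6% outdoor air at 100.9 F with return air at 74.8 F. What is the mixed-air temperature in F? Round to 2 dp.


T_mix = 74.8 + (22.6/100)*(100.9-74.8) = 80.70 F

80.70 F


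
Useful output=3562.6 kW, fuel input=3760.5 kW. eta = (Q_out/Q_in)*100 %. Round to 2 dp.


eta = (3562.6/3760.5)*100 = 94.74 %

94.74 %


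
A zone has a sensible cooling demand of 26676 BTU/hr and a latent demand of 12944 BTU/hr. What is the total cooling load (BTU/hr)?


Qt = 26676 + 12944 = 39620 BTU/hr

39620 BTU/hr


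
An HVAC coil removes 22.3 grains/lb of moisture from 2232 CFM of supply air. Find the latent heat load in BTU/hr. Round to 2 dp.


Q = 0.68 * 2232 * 22.3 = 33846.05 BTU/hr

33846.05 BTU/hr


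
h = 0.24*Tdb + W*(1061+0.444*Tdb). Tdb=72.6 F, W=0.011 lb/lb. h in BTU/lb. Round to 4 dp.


h = 0.24*72.6 + 0.011*(1061+0.444*72.6) = 29.4496 BTU/lb

29.4496 BTU/lb


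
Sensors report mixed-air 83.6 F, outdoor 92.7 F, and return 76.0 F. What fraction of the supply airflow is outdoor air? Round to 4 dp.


frac = (83.6 - 76.0) / (92.7 - 76.0) = 0.4551

0.4551


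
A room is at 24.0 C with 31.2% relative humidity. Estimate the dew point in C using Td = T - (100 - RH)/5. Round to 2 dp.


Td = 24.0 - (100-31.2)/5 = 10.24 C

10.24 C


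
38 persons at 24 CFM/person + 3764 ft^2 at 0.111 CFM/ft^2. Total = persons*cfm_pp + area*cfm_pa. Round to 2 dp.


Total = 38*24 + 3764*0.111 = 1329.80 CFM

1329.80 CFM


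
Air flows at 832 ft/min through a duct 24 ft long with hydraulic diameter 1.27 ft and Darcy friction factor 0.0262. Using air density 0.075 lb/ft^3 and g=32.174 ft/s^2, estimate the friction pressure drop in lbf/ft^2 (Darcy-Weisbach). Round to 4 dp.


v_fps = 832/60 = 13.8667 ft/s
dp = 0.0262*(24/1.27)*0.075*13.8667^2/(2*32.174) = 0.1110 lbf/ft^2

0.1110 lbf/ft^2


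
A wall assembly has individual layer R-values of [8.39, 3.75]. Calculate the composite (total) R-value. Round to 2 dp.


R_total = 8.39 + 3.75 = 12.14

12.14


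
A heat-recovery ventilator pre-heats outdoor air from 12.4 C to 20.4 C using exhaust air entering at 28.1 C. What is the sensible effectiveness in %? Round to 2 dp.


eff = (20.4-12.4)/(28.1-12.4)*100 = 50.96 %

50.96 %


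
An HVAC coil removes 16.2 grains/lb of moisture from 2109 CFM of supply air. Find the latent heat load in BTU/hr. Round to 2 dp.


Q = 0.68 * 2109 * 16.2 = 23232.74 BTU/hr

23232.74 BTU/hr


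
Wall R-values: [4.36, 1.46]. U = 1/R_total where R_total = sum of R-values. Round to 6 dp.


R_total = 4.36 + 1.46 = 5.82
U = 1/5.82 = 0.171821

0.171821


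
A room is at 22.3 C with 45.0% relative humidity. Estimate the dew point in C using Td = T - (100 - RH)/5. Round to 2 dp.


Td = 22.3 - (100-45.0)/5 = 11.30 C

11.30 C


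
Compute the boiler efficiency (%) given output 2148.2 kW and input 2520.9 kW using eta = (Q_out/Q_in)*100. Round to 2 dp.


eta = (2148.2/2520.9)*100 = 85.22 %

85.22 %


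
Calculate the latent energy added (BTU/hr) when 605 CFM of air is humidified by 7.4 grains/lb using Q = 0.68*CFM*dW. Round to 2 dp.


Q = 0.68 * 605 * 7.4 = 3044.36 BTU/hr

3044.36 BTU/hr


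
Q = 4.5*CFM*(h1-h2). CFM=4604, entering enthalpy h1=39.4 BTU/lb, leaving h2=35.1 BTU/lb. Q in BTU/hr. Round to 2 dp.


Q = 4.5 * 4604 * (39.4 - 35.1) = 89087.40 BTU/hr

89087.40 BTU/hr


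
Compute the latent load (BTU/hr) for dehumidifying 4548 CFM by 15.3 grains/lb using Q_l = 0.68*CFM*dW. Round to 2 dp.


Q = 0.68 * 4548 * 15.3 = 47317.39 BTU/hr

47317.39 BTU/hr


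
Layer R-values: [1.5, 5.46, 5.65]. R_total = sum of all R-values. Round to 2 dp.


R_total = 1.5 + 5.46 + 5.65 = 12.61

12.61


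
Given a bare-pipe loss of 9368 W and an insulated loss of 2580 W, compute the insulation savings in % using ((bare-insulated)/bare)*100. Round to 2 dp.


Savings = ((9368-2580)/9368)*100 = 72.46 %

72.46 %


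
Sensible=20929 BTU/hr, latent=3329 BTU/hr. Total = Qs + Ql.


Qt = 20929 + 3329 = 24258 BTU/hr

24258 BTU/hr


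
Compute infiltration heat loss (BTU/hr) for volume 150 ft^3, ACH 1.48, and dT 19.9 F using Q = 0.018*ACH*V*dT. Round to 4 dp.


Q = 0.018 * 1.48 * 150 * 19.9 = 79.5204 BTU/hr

79.5204 BTU/hr


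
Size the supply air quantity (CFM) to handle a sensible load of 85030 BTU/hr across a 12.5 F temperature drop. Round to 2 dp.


CFM = 85030 / (1.08 * 12.5) = 6298.52

6298.52 CFM


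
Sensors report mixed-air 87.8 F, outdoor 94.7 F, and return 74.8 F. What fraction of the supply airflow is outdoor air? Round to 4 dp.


frac = (87.8 - 74.8) / (94.7 - 74.8) = 0.6533

0.6533


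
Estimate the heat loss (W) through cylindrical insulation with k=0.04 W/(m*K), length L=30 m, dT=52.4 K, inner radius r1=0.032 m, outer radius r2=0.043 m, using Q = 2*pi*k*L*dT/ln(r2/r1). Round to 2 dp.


Q = 2*pi*0.04*30*52.4/ln(0.043/0.032) = 1337.17 W

1337.17 W


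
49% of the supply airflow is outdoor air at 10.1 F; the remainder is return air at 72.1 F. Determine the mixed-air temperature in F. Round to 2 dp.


T_mix = 0.49*10.1 + 0.51*72.1 = 41.72 F

41.72 F


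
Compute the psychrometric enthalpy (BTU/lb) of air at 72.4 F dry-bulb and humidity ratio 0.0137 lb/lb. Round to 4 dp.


h = 0.24*72.4 + 0.0137*(1061+0.444*72.4) = 32.3521 BTU/lb

32.3521 BTU/lb


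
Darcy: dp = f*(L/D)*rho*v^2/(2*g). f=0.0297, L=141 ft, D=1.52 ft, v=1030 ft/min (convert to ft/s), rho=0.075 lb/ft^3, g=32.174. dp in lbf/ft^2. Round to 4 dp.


v_fps = 1030/60 = 17.1667 ft/s
dp = 0.0297*(141/1.52)*0.075*17.1667^2/(2*32.174) = 0.9463 lbf/ft^2

0.9463 lbf/ft^2


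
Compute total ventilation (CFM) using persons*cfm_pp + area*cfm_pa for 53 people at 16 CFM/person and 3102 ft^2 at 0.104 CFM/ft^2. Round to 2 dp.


Total = 53*16 + 3102*0.104 = 1170.61 CFM

1170.61 CFM


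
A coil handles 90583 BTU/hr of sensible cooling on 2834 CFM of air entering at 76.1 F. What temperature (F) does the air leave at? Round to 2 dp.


dT = 90583/(1.08*2834) = 29.5953
T_leave = 76.1 - 29.5953 = 46.50 F

46.50 F


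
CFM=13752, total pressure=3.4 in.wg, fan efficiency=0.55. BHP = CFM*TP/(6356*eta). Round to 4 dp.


BHP = 13752 * 3.4 / (6356 * 0.55) = 13.3751 hp

13.3751 hp


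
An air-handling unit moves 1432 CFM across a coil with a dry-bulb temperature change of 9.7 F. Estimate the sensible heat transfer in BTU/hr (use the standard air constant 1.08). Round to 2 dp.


Q = 1.08 * 1432 * 9.7 = 15001.63 BTU/hr

15001.63 BTU/hr


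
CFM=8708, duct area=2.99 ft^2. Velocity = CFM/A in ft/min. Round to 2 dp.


V = 8708 / 2.99 = 2912.37 ft/min

2912.37 ft/min


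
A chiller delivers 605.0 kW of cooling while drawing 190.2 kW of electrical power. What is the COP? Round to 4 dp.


COP = 605.0 / 190.2 = 3.1809

3.1809


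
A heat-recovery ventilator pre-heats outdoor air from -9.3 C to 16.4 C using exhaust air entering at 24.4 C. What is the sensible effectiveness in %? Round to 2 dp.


eff = (16.4-(-9.3))/(24.4-(-9.3))*100 = 76.26 %

76.26 %


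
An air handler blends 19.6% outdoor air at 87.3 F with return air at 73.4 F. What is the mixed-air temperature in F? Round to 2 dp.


T_mix = 73.4 + (19.6/100)*(87.3-73.4) = 76.12 F

76.12 F


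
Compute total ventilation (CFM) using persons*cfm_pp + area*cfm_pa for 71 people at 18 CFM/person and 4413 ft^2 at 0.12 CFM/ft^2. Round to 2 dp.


Total = 71*18 + 4413*0.12 = 1807.56 CFM

1807.56 CFM


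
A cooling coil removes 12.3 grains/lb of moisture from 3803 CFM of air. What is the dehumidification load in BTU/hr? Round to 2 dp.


Q = 0.68 * 3803 * 12.3 = 31808.29 BTU/hr

31808.29 BTU/hr


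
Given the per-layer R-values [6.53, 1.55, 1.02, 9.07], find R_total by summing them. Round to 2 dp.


R_total = 6.53 + 1.55 + 1.02 + 9.07 = 18.17

18.17


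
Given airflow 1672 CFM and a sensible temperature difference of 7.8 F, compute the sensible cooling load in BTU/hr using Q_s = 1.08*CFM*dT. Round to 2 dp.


Q = 1.08 * 1672 * 7.8 = 14084.93 BTU/hr

14084.93 BTU/hr


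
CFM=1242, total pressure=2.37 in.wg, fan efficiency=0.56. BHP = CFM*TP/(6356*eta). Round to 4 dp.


BHP = 1242 * 2.37 / (6356 * 0.56) = 0.8270 hp

0.8270 hp


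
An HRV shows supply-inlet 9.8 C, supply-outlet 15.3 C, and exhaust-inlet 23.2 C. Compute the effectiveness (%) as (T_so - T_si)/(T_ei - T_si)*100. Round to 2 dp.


eff = (15.3-9.8)/(23.2-9.8)*100 = 41.04 %

41.04 %


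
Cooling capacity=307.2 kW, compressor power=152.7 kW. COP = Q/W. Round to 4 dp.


COP = 307.2 / 152.7 = 2.0118

2.0118


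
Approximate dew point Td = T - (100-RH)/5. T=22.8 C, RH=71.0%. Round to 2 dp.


Td = 22.8 - (100-71.0)/5 = 17.00 C

17.00 C


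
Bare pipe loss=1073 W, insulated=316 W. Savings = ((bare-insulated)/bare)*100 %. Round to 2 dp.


Savings = ((1073-316)/1073)*100 = 70.55 %

70.55 %


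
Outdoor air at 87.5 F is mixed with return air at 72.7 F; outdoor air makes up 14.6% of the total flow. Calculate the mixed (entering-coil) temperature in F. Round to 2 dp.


T_mix = 72.7 + (14.6/100)*(87.5-72.7) = 74.86 F

74.86 F


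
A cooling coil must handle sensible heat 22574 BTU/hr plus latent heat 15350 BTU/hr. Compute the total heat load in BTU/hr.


Qt = 22574 + 15350 = 37924 BTU/hr

37924 BTU/hr


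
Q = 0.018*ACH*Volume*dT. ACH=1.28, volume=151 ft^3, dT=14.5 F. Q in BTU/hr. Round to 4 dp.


Q = 0.018 * 1.28 * 151 * 14.5 = 50.4461 BTU/hr

50.4461 BTU/hr


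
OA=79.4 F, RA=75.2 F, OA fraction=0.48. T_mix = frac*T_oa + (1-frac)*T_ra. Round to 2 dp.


T_mix = 0.48*79.4 + 0.52*75.2 = 77.22 F

77.22 F


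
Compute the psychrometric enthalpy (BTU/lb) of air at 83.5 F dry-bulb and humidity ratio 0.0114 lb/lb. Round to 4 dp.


h = 0.24*83.5 + 0.0114*(1061+0.444*83.5) = 32.5580 BTU/lb

32.5580 BTU/lb


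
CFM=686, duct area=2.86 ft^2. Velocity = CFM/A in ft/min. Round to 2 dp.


V = 686 / 2.86 = 239.86 ft/min

239.86 ft/min


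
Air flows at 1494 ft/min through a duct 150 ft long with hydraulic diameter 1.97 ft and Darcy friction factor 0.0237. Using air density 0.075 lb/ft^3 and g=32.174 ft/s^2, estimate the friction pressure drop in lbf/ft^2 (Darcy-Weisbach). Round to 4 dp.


v_fps = 1494/60 = 24.9 ft/s
dp = 0.0237*(150/1.97)*0.075*24.9^2/(2*32.174) = 1.3041 lbf/ft^2

1.3041 lbf/ft^2


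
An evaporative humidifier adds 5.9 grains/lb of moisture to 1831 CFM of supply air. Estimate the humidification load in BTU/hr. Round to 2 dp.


Q = 0.68 * 1831 * 5.9 = 7345.97 BTU/hr

7345.97 BTU/hr


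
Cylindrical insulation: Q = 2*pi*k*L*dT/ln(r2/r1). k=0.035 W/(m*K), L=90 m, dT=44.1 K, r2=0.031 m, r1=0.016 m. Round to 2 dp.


Q = 2*pi*0.035*90*44.1/ln(0.031/0.016) = 1319.67 W

1319.67 W


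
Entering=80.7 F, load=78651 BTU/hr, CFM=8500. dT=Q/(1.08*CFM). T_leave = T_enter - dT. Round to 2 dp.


dT = 78651/(1.08*8500) = 8.5676
T_leave = 80.7 - 8.5676 = 72.13 F

72.13 F


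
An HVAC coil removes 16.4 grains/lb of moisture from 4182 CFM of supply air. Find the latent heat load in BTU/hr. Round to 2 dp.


Q = 0.68 * 4182 * 16.4 = 46637.66 BTU/hr

46637.66 BTU/hr


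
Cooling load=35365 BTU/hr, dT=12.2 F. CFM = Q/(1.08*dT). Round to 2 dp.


CFM = 35365 / (1.08 * 12.2) = 2684.05

2684.05 CFM


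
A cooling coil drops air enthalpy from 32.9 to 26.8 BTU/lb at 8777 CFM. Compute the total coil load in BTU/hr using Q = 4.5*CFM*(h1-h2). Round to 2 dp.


Q = 4.5 * 8777 * (32.9 - 26.8) = 240928.65 BTU/hr

240928.65 BTU/hr


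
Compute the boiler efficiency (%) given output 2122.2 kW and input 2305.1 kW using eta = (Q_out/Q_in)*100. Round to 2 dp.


eta = (2122.2/2305.1)*100 = 92.07 %

92.07 %


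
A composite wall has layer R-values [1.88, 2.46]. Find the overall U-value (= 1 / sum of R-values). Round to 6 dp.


R_total = 1.88 + 2.46 = 4.34
U = 1/4.34 = 0.230415

0.230415


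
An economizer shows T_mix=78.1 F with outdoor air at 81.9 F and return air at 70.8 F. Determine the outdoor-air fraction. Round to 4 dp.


frac = (78.1 - 70.8) / (81.9 - 70.8) = 0.6577

0.6577


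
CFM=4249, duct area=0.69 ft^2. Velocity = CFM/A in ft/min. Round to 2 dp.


V = 4249 / 0.69 = 6157.97 ft/min

6157.97 ft/min


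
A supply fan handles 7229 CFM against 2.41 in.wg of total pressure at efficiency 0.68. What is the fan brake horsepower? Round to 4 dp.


BHP = 7229 * 2.41 / (6356 * 0.68) = 4.0309 hp

4.0309 hp


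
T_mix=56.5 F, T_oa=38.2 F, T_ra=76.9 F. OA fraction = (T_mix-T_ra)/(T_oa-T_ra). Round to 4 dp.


frac = (56.5 - 76.9) / (38.2 - 76.9) = 0.5271

0.5271


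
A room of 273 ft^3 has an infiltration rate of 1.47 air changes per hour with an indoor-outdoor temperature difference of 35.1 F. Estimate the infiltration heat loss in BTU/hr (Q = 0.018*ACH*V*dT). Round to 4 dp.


Q = 0.018 * 1.47 * 273 * 35.1 = 253.5477 BTU/hr

253.5477 BTU/hr


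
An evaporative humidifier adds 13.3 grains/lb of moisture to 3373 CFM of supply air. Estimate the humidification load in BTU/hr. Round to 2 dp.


Q = 0.68 * 3373 * 13.3 = 30505.41 BTU/hr

30505.41 BTU/hr


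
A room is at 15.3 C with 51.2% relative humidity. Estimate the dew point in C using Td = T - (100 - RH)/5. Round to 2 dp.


Td = 15.3 - (100-51.2)/5 = 5.54 C

5.54 C


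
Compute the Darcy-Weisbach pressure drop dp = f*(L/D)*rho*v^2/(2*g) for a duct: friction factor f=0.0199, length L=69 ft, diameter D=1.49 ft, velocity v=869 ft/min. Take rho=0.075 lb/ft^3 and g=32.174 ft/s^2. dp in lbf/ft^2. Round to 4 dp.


v_fps = 869/60 = 14.4833 ft/s
dp = 0.0199*(69/1.49)*0.075*14.4833^2/(2*32.174) = 0.2253 lbf/ft^2

0.2253 lbf/ft^2


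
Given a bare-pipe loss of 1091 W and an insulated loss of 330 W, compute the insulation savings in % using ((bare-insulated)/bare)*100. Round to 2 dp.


Savings = ((1091-330)/1091)*100 = 69.75 %

69.75 %


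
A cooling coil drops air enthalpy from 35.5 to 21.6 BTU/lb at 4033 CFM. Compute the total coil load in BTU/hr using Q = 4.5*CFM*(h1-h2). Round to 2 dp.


Q = 4.5 * 4033 * (35.5 - 21.6) = 252264.15 BTU/hr

252264.15 BTU/hr


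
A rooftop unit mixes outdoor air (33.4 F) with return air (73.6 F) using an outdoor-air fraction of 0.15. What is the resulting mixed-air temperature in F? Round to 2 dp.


T_mix = 0.15*33.4 + 0.85*73.6 = 67.57 F

67.57 F


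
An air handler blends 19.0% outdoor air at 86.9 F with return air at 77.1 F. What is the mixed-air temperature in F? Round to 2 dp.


T_mix = 77.1 + (19.0/100)*(86.9-77.1) = 78.96 F

78.96 F


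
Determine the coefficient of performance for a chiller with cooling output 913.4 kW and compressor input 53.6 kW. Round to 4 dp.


COP = 913.4 / 53.6 = 17.0410

17.0410


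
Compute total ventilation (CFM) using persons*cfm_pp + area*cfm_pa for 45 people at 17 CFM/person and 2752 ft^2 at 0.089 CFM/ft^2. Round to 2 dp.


Total = 45*17 + 2752*0.089 = 1009.93 CFM

1009.93 CFM


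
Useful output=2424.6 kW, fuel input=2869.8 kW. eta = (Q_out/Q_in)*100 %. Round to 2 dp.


eta = (2424.6/2869.8)*100 = 84.49 %

84.49 %


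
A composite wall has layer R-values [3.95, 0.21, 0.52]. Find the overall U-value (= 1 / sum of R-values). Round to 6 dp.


R_total = 3.95 + 0.21 + 0.52 = 4.68
U = 1/4.68 = 0.213675

0.213675


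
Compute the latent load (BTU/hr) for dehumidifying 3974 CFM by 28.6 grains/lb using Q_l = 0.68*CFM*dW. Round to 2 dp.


Q = 0.68 * 3974 * 28.6 = 77286.35 BTU/hr

77286.35 BTU/hr


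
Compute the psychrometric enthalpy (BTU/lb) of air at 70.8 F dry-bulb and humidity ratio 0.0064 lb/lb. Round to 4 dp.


h = 0.24*70.8 + 0.0064*(1061+0.444*70.8) = 23.9836 BTU/lb

23.9836 BTU/lb


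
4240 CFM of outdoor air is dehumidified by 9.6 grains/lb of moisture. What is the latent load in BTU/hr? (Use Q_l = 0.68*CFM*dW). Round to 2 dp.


Q = 0.68 * 4240 * 9.6 = 27678.72 BTU/hr

27678.72 BTU/hr


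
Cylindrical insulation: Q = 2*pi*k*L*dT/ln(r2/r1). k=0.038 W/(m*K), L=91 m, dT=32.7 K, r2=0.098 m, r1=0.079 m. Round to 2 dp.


Q = 2*pi*0.038*91*32.7/ln(0.098/0.079) = 3296.60 W

3296.60 W


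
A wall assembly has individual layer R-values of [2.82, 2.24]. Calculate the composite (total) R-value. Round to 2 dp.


R_total = 2.82 + 2.24 = 5.06

5.06


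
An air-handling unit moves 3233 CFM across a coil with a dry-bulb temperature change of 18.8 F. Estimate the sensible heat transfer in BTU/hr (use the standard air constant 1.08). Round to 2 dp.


Q = 1.08 * 3233 * 18.8 = 65642.83 BTU/hr

65642.83 BTU/hr


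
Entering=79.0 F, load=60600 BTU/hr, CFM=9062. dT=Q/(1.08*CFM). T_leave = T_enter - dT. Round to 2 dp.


dT = 60600/(1.08*9062) = 6.1919
T_leave = 79.0 - 6.1919 = 72.81 F

72.81 F


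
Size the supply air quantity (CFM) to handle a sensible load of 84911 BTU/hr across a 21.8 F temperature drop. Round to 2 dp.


CFM = 84911 / (1.08 * 21.8) = 3606.48

3606.48 CFM


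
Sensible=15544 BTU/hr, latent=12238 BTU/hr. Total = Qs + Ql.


Qt = 15544 + 12238 = 27782 BTU/hr

27782 BTU/hr


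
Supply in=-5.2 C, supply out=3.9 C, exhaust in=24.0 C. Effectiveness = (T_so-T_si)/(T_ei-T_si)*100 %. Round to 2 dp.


eff = (3.9-(-5.2))/(24.0-(-5.2))*100 = 31.16 %

31.16 %


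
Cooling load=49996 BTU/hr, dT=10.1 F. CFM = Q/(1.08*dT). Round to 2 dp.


CFM = 49996 / (1.08 * 10.1) = 4583.43

4583.43 CFM


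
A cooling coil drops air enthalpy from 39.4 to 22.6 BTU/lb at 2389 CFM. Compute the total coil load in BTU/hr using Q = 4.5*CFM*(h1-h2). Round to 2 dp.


Q = 4.5 * 2389 * (39.4 - 22.6) = 180608.40 BTU/hr

180608.40 BTU/hr


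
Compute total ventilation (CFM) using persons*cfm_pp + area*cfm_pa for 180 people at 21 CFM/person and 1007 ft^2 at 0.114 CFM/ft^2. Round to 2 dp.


Total = 180*21 + 1007*0.114 = 3894.80 CFM

3894.80 CFM


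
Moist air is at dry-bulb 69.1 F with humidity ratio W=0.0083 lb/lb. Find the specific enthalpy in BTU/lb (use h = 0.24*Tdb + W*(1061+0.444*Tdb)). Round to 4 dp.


h = 0.24*69.1 + 0.0083*(1061+0.444*69.1) = 25.6449 BTU/lb

25.6449 BTU/lb


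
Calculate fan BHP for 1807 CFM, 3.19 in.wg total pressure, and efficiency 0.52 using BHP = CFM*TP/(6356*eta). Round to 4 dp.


BHP = 1807 * 3.19 / (6356 * 0.52) = 1.7441 hp

1.7441 hp


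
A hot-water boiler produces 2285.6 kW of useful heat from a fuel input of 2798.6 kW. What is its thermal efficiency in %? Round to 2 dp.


eta = (2285.6/2798.6)*100 = 81.67 %

81.67 %


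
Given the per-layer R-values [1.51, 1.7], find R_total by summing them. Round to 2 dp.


R_total = 1.51 + 1.7 = 3.21

3.21


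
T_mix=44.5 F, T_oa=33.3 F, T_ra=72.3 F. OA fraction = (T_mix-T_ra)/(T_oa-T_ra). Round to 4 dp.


frac = (44.5 - 72.3) / (33.3 - 72.3) = 0.7128

0.7128


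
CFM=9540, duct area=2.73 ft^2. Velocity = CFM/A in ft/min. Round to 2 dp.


V = 9540 / 2.73 = 3494.51 ft/min

3494.51 ft/min


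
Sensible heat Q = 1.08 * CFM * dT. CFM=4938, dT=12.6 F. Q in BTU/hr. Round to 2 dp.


Q = 1.08 * 4938 * 12.6 = 67196.30 BTU/hr

67196.30 BTU/hr


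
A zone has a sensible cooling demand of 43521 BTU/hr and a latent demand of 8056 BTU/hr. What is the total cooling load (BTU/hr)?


Qt = 43521 + 8056 = 51577 BTU/hr

51577 BTU/hr


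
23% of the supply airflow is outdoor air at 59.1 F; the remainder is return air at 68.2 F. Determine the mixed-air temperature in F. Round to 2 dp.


T_mix = 0.23*59.1 + 0.77*68.2 = 66.11 F

66.11 F


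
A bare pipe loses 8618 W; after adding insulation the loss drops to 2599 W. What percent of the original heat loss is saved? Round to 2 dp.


Savings = ((8618-2599)/8618)*100 = 69.84 %

69.84 %


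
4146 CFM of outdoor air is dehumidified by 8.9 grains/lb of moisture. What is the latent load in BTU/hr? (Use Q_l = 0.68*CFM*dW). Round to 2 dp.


Q = 0.68 * 4146 * 8.9 = 25091.59 BTU/hr

25091.59 BTU/hr


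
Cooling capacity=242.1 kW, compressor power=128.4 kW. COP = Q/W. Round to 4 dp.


COP = 242.1 / 128.4 = 1.8855

1.8855


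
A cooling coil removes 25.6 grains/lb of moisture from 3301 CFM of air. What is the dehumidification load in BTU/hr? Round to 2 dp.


Q = 0.68 * 3301 * 25.6 = 57463.81 BTU/hr

57463.81 BTU/hr


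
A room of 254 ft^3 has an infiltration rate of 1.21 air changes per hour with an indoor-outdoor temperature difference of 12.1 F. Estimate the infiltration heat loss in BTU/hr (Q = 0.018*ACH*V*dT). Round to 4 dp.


Q = 0.018 * 1.21 * 254 * 12.1 = 66.9387 BTU/hr

66.9387 BTU/hr


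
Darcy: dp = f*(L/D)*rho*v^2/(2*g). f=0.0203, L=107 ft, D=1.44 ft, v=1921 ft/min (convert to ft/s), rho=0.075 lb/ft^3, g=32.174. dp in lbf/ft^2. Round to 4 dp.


v_fps = 1921/60 = 32.0167 ft/s
dp = 0.0203*(107/1.44)*0.075*32.0167^2/(2*32.174) = 1.8022 lbf/ft^2

1.8022 lbf/ft^2


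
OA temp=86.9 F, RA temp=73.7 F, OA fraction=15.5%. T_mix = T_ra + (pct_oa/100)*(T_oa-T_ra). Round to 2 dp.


T_mix = 73.7 + (15.5/100)*(86.9-73.7) = 75.75 F

75.75 F


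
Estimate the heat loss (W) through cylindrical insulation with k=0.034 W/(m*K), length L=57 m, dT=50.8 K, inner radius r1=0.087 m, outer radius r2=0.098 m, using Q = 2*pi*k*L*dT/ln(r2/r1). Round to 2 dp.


Q = 2*pi*0.034*57*50.8/ln(0.098/0.087) = 5195.58 W

5195.58 W


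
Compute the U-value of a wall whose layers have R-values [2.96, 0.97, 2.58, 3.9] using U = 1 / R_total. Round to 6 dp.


R_total = 2.96 + 0.97 + 2.58 + 3.9 = 10.41
U = 1/10.41 = 0.096061

0.096061


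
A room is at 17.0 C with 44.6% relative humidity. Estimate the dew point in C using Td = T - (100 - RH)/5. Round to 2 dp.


Td = 17.0 - (100-44.6)/5 = 5.92 C

5.92 C


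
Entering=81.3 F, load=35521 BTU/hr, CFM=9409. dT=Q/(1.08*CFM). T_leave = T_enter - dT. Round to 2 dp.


dT = 35521/(1.08*9409) = 3.4956
T_leave = 81.3 - 3.4956 = 77.80 F

77.80 F


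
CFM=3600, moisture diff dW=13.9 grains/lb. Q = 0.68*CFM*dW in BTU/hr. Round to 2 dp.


Q = 0.68 * 3600 * 13.9 = 34027.20 BTU/hr

34027.20 BTU/hr


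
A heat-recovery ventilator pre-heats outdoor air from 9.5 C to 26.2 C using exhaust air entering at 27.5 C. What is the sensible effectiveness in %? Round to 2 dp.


eff = (26.2-9.5)/(27.5-9.5)*100 = 92.78 %

92.78 %


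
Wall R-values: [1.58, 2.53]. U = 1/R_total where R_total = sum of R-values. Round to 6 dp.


R_total = 1.58 + 2.53 = 4.11
U = 1/4.11 = 0.243309

0.243309


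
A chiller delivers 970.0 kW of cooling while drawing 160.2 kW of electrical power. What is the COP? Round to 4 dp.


COP = 970.0 / 160.2 = 6.0549

6.0549


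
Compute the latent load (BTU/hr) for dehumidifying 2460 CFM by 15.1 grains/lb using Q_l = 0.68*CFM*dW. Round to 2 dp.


Q = 0.68 * 2460 * 15.1 = 25259.28 BTU/hr

25259.28 BTU/hr


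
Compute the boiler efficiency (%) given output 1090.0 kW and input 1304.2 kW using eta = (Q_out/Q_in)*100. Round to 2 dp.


eta = (1090.0/1304.2)*100 = 83.58 %

83.58 %


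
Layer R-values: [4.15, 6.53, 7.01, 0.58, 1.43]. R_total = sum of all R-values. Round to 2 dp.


R_total = 4.15 + 6.53 + 7.01 + 0.58 + 1.43 = 19.70

19.70


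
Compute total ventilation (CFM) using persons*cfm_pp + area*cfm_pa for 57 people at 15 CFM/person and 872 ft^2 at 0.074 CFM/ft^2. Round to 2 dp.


Total = 57*15 + 872*0.074 = 919.53 CFM

919.53 CFM


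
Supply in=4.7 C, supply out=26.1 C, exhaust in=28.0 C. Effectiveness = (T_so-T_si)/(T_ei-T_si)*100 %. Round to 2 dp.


eff = (26.1-4.7)/(28.0-4.7)*100 = 91.85 %

91.85 %


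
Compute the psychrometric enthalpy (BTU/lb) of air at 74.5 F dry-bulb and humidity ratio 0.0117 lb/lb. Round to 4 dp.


h = 0.24*74.5 + 0.0117*(1061+0.444*74.5) = 30.6807 BTU/lb

30.6807 BTU/lb


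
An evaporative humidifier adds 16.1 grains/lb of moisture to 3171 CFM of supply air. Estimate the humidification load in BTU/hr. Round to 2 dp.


Q = 0.68 * 3171 * 16.1 = 34716.11 BTU/hr

34716.11 BTU/hr


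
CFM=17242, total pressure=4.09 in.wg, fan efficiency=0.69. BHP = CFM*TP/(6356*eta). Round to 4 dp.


BHP = 17242 * 4.09 / (6356 * 0.69) = 16.0797 hp

16.0797 hp


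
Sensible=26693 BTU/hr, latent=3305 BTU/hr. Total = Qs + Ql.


Qt = 26693 + 3305 = 29998 BTU/hr

29998 BTU/hr


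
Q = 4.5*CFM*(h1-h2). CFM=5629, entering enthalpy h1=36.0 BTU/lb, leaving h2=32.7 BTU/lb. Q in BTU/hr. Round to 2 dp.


Q = 4.5 * 5629 * (36.0 - 32.7) = 83590.65 BTU/hr

83590.65 BTU/hr


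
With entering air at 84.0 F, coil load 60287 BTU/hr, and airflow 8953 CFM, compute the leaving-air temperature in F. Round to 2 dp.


dT = 60287/(1.08*8953) = 6.2349
T_leave = 84.0 - 6.2349 = 77.77 F

77.77 F


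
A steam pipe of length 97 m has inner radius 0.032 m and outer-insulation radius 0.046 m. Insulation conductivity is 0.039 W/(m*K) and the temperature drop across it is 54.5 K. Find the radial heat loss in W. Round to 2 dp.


Q = 2*pi*0.039*97*54.5/ln(0.046/0.032) = 3569.60 W

3569.60 W


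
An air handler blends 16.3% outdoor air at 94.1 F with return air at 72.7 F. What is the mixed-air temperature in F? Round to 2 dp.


T_mix = 72.7 + (16.3/100)*(94.1-72.7) = 76.19 F

76.19 F


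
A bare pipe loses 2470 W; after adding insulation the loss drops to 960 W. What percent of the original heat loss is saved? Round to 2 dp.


Savings = ((2470-960)/2470)*100 = 61.13 %

61.13 %


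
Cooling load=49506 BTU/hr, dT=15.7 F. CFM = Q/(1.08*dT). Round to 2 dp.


CFM = 49506 / (1.08 * 15.7) = 2919.67

2919.67 CFM


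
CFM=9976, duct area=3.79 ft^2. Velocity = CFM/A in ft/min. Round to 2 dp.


V = 9976 / 3.79 = 2632.19 ft/min

2632.19 ft/min


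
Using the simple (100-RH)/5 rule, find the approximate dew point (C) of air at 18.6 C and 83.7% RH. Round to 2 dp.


Td = 18.6 - (100-83.7)/5 = 15.34 C

15.34 C


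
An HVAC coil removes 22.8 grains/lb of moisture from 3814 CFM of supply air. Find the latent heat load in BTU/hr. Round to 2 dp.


Q = 0.68 * 3814 * 22.8 = 59132.26 BTU/hr

59132.26 BTU/hr


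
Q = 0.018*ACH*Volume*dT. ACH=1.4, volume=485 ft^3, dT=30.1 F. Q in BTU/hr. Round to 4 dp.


Q = 0.018 * 1.4 * 485 * 30.1 = 367.8822 BTU/hr

367.8822 BTU/hr


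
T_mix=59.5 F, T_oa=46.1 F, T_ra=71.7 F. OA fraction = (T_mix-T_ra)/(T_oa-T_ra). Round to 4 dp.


frac = (59.5 - 71.7) / (46.1 - 71.7) = 0.4766

0.4766


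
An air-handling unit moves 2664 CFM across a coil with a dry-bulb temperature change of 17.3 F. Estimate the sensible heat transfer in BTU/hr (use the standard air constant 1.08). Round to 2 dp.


Q = 1.08 * 2664 * 17.3 = 49774.18 BTU/hr

49774.18 BTU/hr


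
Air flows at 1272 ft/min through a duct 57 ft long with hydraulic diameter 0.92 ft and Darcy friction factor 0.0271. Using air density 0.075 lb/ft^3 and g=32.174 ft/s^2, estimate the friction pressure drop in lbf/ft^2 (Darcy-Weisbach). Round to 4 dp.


v_fps = 1272/60 = 21.2 ft/s
dp = 0.0271*(57/0.92)*0.075*21.2^2/(2*32.174) = 0.8795 lbf/ft^2

0.8795 lbf/ft^2


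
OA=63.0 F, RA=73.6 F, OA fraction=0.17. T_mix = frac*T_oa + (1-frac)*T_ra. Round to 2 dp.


T_mix = 0.17*63.0 + 0.83*73.6 = 71.80 F

71.80 F


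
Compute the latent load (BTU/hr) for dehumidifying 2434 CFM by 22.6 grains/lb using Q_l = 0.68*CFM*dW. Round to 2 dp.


Q = 0.68 * 2434 * 22.6 = 37405.71 BTU/hr

37405.71 BTU/hr


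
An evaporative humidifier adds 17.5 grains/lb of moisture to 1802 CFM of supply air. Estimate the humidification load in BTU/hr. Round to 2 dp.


Q = 0.68 * 1802 * 17.5 = 21443.80 BTU/hr

21443.80 BTU/hr


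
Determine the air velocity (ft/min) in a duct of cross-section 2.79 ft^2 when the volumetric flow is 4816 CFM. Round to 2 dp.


V = 4816 / 2.79 = 1726.16 ft/min

1726.16 ft/min


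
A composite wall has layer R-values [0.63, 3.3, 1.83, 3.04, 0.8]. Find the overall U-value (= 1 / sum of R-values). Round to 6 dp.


R_total = 0.63 + 3.3 + 1.83 + 3.04 + 0.8 = 9.60
U = 1/9.60 = 0.104167

0.104167


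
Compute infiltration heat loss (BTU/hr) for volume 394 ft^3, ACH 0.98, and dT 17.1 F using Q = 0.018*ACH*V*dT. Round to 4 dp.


Q = 0.018 * 0.98 * 394 * 17.1 = 118.8477 BTU/hr

118.8477 BTU/hr


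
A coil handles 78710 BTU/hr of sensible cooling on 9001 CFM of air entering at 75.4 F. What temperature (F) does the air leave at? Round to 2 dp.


dT = 78710/(1.08*9001) = 8.0968
T_leave = 75.4 - 8.0968 = 67.30 F

67.30 F


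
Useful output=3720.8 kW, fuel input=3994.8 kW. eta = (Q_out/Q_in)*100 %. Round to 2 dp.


eta = (3720.8/3994.8)*100 = 93.14 %

93.14 %


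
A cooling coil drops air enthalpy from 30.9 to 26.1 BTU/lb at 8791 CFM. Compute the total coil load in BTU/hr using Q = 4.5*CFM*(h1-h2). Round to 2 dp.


Q = 4.5 * 8791 * (30.9 - 26.1) = 189885.60 BTU/hr

189885.60 BTU/hr


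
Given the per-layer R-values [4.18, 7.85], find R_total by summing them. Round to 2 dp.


R_total = 4.18 + 7.85 = 12.03

12.03


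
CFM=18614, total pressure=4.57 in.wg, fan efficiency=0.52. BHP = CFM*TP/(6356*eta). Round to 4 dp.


BHP = 18614 * 4.57 / (6356 * 0.52) = 25.7376 hp

25.7376 hp


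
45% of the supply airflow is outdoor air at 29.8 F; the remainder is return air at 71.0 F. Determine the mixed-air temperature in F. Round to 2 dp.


T_mix = 0.45*29.8 + 0.55*71.0 = 52.46 F

52.46 F


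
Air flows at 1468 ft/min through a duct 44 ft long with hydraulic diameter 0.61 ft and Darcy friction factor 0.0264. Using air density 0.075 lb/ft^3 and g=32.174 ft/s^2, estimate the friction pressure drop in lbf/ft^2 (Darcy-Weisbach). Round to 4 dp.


v_fps = 1468/60 = 24.4667 ft/s
dp = 0.0264*(44/0.61)*0.075*24.4667^2/(2*32.174) = 1.3286 lbf/ft^2

1.3286 lbf/ft^2


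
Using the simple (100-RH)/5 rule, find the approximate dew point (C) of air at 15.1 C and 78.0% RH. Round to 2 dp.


Td = 15.1 - (100-78.0)/5 = 10.70 C

10.70 C


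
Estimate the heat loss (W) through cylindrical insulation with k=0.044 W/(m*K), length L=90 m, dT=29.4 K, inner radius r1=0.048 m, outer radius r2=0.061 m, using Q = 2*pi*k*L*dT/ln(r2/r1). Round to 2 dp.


Q = 2*pi*0.044*90*29.4/ln(0.061/0.048) = 3052.13 W

3052.13 W


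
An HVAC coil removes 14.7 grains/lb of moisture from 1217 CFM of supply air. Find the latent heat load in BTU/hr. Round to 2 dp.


Q = 0.68 * 1217 * 14.7 = 12165.13 BTU/hr

12165.13 BTU/hr


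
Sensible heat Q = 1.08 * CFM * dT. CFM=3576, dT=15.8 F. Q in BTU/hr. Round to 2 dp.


Q = 1.08 * 3576 * 15.8 = 61020.86 BTU/hr

61020.86 BTU/hr


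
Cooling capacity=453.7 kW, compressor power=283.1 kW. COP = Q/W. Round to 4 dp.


COP = 453.7 / 283.1 = 1.6026

1.6026


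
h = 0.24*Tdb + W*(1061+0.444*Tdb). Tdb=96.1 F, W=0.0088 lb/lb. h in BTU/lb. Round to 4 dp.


h = 0.24*96.1 + 0.0088*(1061+0.444*96.1) = 32.7763 BTU/lb

32.7763 BTU/lb


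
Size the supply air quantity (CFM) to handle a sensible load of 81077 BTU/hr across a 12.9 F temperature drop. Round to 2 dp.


CFM = 81077 / (1.08 * 12.9) = 5819.48

5819.48 CFM


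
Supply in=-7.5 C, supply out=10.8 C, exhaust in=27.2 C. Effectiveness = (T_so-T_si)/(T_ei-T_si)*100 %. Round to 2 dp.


eff = (10.8-(-7.5))/(27.2-(-7.5))*100 = 52.74 %

52.74 %


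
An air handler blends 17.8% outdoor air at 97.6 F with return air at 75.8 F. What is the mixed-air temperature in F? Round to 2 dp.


T_mix = 75.8 + (17.8/100)*(97.6-75.8) = 79.68 F

79.68 F


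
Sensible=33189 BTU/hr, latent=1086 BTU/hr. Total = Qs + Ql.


Qt = 33189 + 1086 = 34275 BTU/hr

34275 BTU/hr


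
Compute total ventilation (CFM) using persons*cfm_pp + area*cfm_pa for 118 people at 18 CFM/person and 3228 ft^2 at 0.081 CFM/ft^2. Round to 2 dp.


Total = 118*18 + 3228*0.081 = 2385.47 CFM

2385.47 CFM


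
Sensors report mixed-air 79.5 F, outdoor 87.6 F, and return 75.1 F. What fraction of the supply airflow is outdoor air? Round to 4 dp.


frac = (79.5 - 75.1) / (87.6 - 75.1) = 0.3520

0.3520


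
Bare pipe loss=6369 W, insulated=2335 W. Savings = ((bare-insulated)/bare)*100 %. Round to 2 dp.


Savings = ((6369-2335)/6369)*100 = 63.34 %

63.34 %


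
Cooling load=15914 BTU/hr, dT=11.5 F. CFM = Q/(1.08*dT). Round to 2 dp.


CFM = 15914 / (1.08 * 11.5) = 1281.32

1281.32 CFM


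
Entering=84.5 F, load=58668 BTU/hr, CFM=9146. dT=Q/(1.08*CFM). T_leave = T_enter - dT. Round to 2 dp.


dT = 58668/(1.08*9146) = 5.9395
T_leave = 84.5 - 5.9395 = 78.56 F

78.56 F


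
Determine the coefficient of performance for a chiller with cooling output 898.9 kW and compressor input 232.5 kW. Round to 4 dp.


COP = 898.9 / 232.5 = 3.8662

3.8662


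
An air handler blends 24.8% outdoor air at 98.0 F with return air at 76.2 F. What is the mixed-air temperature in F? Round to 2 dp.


T_mix = 76.2 + (24.8/100)*(98.0-76.2) = 81.61 F

81.61 F


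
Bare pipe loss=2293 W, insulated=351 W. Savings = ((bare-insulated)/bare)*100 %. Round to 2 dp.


Savings = ((2293-351)/2293)*100 = 84.69 %

84.69 %


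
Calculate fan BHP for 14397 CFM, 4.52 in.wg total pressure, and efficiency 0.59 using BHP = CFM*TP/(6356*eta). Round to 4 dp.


BHP = 14397 * 4.52 / (6356 * 0.59) = 17.3530 hp

17.3530 hp


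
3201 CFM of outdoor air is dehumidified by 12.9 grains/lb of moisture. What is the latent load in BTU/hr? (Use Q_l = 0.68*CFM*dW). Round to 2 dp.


Q = 0.68 * 3201 * 12.9 = 28079.17 BTU/hr

28079.17 BTU/hr


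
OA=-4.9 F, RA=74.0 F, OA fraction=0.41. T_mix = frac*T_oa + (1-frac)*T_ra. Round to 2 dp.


T_mix = 0.41*(-4.9) + 0.59*74.0 = 41.65 F

41.65 F


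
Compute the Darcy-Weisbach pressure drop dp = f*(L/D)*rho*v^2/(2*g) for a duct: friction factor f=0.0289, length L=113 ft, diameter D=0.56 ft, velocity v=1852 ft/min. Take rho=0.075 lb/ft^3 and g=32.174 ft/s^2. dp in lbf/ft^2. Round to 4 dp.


v_fps = 1852/60 = 30.8667 ft/s
dp = 0.0289*(113/0.56)*0.075*30.8667^2/(2*32.174) = 6.4758 lbf/ft^2

6.4758 lbf/ft^2


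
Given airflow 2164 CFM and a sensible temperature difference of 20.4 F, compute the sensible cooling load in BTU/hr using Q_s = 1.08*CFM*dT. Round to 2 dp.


Q = 1.08 * 2164 * 20.4 = 47677.25 BTU/hr

47677.25 BTU/hr


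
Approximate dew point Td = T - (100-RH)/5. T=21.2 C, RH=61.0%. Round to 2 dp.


Td = 21.2 - (100-61.0)/5 = 13.40 C

13.40 C


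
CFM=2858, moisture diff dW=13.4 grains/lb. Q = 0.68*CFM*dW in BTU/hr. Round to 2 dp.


Q = 0.68 * 2858 * 13.4 = 26042.10 BTU/hr

26042.10 BTU/hr


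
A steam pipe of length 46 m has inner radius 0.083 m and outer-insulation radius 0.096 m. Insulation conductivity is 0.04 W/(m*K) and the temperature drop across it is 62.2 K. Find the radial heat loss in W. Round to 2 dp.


Q = 2*pi*0.04*46*62.2/ln(0.096/0.083) = 4942.00 W

4942.00 W


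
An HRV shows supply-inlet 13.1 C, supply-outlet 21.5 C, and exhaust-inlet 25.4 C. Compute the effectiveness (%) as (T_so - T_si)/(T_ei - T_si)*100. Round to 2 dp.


eff = (21.5-13.1)/(25.4-13.1)*100 = 68.29 %

68.29 %


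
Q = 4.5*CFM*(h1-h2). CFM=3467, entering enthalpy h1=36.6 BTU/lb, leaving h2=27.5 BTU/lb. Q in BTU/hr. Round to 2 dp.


Q = 4.5 * 3467 * (36.6 - 27.5) = 141973.65 BTU/hr

141973.65 BTU/hr


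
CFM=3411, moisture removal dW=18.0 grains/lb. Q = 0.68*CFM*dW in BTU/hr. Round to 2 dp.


Q = 0.68 * 3411 * 18.0 = 41750.64 BTU/hr

41750.64 BTU/hr


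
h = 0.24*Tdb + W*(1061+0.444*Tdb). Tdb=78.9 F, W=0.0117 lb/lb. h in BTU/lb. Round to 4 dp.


h = 0.24*78.9 + 0.0117*(1061+0.444*78.9) = 31.7596 BTU/lb

31.7596 BTU/lb


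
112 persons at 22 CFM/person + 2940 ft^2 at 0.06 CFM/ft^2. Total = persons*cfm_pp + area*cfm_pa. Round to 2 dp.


Total = 112*22 + 2940*0.06 = 2640.40 CFM

2640.40 CFM


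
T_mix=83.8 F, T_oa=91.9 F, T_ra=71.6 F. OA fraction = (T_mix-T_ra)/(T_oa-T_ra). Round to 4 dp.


frac = (83.8 - 71.6) / (91.9 - 71.6) = 0.6010

0.6010


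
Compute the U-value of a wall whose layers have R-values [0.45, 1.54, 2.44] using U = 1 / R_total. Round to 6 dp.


R_total = 0.45 + 1.54 + 2.44 = 4.43
U = 1/4.43 = 0.225734

0.225734


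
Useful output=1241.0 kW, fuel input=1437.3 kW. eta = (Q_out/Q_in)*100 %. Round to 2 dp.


eta = (1241.0/1437.3)*100 = 86.34 %

86.34 %


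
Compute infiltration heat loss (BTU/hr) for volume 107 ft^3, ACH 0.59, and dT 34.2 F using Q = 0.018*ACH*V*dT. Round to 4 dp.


Q = 0.018 * 0.59 * 107 * 34.2 = 38.8628 BTU/hr

38.8628 BTU/hr
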